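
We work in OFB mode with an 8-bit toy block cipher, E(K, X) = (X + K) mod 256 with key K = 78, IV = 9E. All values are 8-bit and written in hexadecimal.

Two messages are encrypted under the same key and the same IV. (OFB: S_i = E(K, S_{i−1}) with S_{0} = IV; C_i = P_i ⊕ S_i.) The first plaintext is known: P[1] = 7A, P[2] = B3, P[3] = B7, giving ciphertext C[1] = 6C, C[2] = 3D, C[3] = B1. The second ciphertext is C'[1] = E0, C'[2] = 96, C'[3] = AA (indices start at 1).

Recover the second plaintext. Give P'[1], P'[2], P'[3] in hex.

P'[1] = F6, P'[2] = 18, P'[3] = AC

In OFB with a reused IV, both messages share the same keystream S_i, so C_i ⊕ C'_i = P_i ⊕ P'_i and thus P'_i = P_i ⊕ C_i ⊕ C'_i.
P'[1]: 7A ⊕ 6C ⊕ E0 = F6.
P'[2]: B3 ⊕ 3D ⊕ 96 = 18.
P'[3]: B7 ⊕ B1 ⊕ AA = AC.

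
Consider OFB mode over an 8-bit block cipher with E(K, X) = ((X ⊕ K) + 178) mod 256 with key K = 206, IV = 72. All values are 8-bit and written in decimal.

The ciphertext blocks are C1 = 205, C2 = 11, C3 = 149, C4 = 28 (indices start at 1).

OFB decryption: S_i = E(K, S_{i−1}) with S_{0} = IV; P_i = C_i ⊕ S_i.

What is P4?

P4 = 148

P1: S = E(K, 72) = 56; 205 ⊕ 56 = 245.
P2: S = E(K, 56) = 168; 11 ⊕ 168 = 163.
P3: S = E(K, 168) = 24; 149 ⊕ 24 = 141.
P4: S = E(K, 24) = 136; 28 ⊕ 136 = 148.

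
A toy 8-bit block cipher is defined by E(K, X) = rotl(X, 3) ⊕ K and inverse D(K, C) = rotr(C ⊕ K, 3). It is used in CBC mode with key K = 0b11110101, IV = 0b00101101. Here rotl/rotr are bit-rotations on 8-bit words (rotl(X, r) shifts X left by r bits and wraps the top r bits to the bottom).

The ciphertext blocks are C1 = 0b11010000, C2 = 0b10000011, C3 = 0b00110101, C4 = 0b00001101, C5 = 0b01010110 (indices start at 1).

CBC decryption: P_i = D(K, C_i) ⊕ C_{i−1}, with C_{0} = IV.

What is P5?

P5 = 0b01111001

P5: D(K, 0b01010110) = 0b01110100; 0b01110100 ⊕ 0b00001101 = 0b01111001.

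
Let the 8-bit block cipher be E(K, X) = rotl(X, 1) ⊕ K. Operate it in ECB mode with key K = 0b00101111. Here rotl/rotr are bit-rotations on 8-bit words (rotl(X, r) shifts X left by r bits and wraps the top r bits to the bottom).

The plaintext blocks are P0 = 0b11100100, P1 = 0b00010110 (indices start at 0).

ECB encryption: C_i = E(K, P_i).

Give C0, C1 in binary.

C0: E(K, 0b11100100) = 0b11100110.
C1: E(K, 0b00010110) = 0b00000011.

C0 = 0b11100110, C1 = 0b00000011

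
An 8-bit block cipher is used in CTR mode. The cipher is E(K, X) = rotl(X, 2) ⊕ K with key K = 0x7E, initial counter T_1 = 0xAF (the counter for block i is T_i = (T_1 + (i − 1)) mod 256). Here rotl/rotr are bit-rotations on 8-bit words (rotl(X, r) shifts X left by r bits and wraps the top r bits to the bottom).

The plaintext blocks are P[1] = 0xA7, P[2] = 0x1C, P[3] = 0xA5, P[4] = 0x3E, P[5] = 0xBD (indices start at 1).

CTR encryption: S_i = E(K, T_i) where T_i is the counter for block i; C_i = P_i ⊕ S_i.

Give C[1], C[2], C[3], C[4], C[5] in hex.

C[1] = 0x67, C[2] = 0xA0, C[3] = 0x1D, C[4] = 0x8A, C[5] = 0x0D

C[1]: T = 0xAF, S = E(K, T) = 0xC0; 0xA7 ⊕ 0xC0 = 0x67.
C[2]: T = 0xB0, S = E(K, T) = 0xBC; 0x1C ⊕ 0xBC = 0xA0.
C[3]: T = 0xB1, S = E(K, T) = 0xB8; 0xA5 ⊕ 0xB8 = 0x1D.
C[4]: T = 0xB2, S = E(K, T) = 0xB4; 0x3E ⊕ 0xB4 = 0x8A.
C[5]: T = 0xB3, S = E(K, T) = 0xB0; 0xBD ⊕ 0xB0 = 0x0D.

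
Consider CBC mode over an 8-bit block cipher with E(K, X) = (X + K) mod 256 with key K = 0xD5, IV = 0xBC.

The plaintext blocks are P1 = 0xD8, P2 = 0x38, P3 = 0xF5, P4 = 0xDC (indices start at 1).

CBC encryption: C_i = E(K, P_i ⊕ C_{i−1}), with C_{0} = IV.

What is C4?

C4 = 0xF9

C1: P1 ⊕ 0xBC = 0x64; E(K, 0x64) = 0x39.
C2: P2 ⊕ 0x39 = 0x01; E(K, 0x01) = 0xD6.
C3: P3 ⊕ 0xD6 = 0x23; E(K, 0x23) = 0xF8.
C4: P4 ⊕ 0xF8 = 0x24; E(K, 0x24) = 0xF9.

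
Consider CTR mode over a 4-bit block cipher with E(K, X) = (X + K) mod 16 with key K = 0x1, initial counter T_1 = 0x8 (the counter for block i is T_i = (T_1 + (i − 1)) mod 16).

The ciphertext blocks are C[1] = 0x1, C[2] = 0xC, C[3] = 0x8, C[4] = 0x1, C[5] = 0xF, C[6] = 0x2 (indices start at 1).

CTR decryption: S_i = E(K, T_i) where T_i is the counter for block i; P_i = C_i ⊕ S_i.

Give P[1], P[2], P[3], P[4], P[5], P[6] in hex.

P[1] = 0x8, P[2] = 0x6, P[3] = 0x3, P[4] = 0xD, P[5] = 0x2, P[6] = 0xC

P[1]: T = 0x8, S = E(K, T) = 0x9; 0x1 ⊕ 0x9 = 0x8.
P[2]: T = 0x9, S = E(K, T) = 0xA; 0xC ⊕ 0xA = 0x6.
P[3]: T = 0xA, S = E(K, T) = 0xB; 0x8 ⊕ 0xB = 0x3.
P[4]: T = 0xB, S = E(K, T) = 0xC; 0x1 ⊕ 0xC = 0xD.
P[5]: T = 0xC, S = E(K, T) = 0xD; 0xF ⊕ 0xD = 0x2.
P[6]: T = 0xD, S = E(K, T) = 0xE; 0x2 ⊕ 0xE = 0xC.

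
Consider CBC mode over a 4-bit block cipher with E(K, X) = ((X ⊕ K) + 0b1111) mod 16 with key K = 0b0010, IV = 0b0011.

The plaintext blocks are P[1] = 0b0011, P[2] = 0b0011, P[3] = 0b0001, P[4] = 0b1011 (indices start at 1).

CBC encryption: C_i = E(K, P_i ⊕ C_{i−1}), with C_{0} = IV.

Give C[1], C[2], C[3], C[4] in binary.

C[1] = 0b0001, C[2] = 0b1111, C[3] = 0b1011, C[4] = 0b0001

C[1]: P[1] ⊕ 0b0011 = 0b0000; E(K, 0b0000) = 0b0001.
C[2]: P[2] ⊕ 0b0001 = 0b0010; E(K, 0b0010) = 0b1111.
C[3]: P[3] ⊕ 0b1111 = 0b1110; E(K, 0b1110) = 0b1011.
C[4]: P[4] ⊕ 0b1011 = 0b0000; E(K, 0b0000) = 0b0001.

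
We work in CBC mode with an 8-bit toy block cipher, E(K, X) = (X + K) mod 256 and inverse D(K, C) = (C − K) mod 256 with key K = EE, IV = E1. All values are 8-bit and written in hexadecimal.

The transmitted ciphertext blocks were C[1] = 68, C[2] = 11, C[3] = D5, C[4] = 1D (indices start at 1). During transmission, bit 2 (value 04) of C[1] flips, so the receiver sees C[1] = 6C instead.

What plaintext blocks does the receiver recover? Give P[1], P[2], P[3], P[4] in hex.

P[1] = 9F, P[2] = 4F, P[3] = F6, P[4] = FA

CBC decryption: P_i = D(K, C_i) ⊕ C_{i−1}, with C_{0} = IV.
Only C[1] changed, to 6C. In CBC, a change in C_i garbles P_i and flips the same bit in P_{i+1}. Decrypting the received ciphertext:
P[1]: D(K, 6C) = 7E; 7E ⊕ E1 = 9F.
P[2]: D(K, 11) = 23; 23 ⊕ 6C = 4F.
P[3]: D(K, D5) = E7; E7 ⊕ 11 = F6.
P[4]: D(K, 1D) = 2F; 2F ⊕ D5 = FA.
Blocks that differ from the original plaintext: P[1], P[2].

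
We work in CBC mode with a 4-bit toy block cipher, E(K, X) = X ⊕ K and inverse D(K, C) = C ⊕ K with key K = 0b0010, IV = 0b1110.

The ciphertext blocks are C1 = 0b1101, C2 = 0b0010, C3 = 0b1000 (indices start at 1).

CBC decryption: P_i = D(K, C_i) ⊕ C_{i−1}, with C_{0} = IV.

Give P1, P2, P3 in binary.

P1: D(K, 0b1101) = 0b1111; 0b1111 ⊕ 0b1110 = 0b0001.
P2: D(K, 0b0010) = 0b0000; 0b0000 ⊕ 0b1101 = 0b1101.
P3: D(K, 0b1000) = 0b1010; 0b1010 ⊕ 0b0010 = 0b1000.

P1 = 0b0001, P2 = 0b1101, P3 = 0b1000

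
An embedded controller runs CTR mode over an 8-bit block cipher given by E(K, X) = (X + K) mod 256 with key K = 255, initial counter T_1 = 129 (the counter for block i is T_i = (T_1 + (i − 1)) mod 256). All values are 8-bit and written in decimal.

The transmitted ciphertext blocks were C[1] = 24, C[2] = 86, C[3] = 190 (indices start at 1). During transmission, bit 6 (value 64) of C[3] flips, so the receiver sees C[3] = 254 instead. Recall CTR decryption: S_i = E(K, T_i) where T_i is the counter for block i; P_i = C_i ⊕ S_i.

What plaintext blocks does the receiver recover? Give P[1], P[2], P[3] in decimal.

P[1] = 152, P[2] = 215, P[3] = 124

Only C[3] changed, to 254. In CTR, a change in C_i flips the same bit in P_i only; the keystream is unaffected. Decrypting the received ciphertext:
P[1]: T = 129, S = E(K, T) = 128; 24 ⊕ 128 = 152.
P[2]: T = 130, S = E(K, T) = 129; 86 ⊕ 129 = 215.
P[3]: T = 131, S = E(K, T) = 130; 254 ⊕ 130 = 124.
Blocks that differ from the original plaintext: P[3].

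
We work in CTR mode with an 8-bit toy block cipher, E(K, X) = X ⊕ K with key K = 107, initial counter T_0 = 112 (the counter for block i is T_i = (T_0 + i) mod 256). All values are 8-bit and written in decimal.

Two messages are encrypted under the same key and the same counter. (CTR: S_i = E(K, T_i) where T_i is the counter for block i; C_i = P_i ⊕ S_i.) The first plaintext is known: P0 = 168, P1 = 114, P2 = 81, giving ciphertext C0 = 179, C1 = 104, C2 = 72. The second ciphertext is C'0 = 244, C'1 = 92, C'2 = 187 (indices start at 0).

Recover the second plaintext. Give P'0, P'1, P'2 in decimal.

In CTR with a reused counter, both messages share the same keystream S_i, so C_i ⊕ C'_i = P_i ⊕ P'_i and thus P'_i = P_i ⊕ C_i ⊕ C'_i.
P'0: 168 ⊕ 179 ⊕ 244 = 239.
P'1: 114 ⊕ 104 ⊕ 92 = 70.
P'2: 81 ⊕ 72 ⊕ 187 = 162.

P'0 = 239, P'1 = 70, P'2 = 162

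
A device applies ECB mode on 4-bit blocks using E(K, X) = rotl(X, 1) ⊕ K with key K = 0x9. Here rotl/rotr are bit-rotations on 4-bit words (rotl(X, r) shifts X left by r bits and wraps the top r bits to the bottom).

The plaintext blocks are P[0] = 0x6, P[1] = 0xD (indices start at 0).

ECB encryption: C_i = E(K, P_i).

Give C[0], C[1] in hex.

C[0] = 0x5, C[1] = 0x2

C[0]: E(K, 0x6) = 0x5.
C[1]: E(K, 0xD) = 0x2.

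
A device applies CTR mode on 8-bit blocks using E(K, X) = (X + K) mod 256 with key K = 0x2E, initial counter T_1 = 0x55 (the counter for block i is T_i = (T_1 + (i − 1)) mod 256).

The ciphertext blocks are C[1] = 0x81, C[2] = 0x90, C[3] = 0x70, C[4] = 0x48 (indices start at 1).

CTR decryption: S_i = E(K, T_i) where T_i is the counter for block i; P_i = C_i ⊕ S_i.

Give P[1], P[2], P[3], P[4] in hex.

P[1]: T = 0x55, S = E(K, T) = 0x83; 0x81 ⊕ 0x83 = 0x02.
P[2]: T = 0x56, S = E(K, T) = 0x84; 0x90 ⊕ 0x84 = 0x14.
P[3]: T = 0x57, S = E(K, T) = 0x85; 0x70 ⊕ 0x85 = 0xF5.
P[4]: T = 0x58, S = E(K, T) = 0x86; 0x48 ⊕ 0x86 = 0xCE.

P[1] = 0x02, P[2] = 0x14, P[3] = 0xF5, P[4] = 0xCE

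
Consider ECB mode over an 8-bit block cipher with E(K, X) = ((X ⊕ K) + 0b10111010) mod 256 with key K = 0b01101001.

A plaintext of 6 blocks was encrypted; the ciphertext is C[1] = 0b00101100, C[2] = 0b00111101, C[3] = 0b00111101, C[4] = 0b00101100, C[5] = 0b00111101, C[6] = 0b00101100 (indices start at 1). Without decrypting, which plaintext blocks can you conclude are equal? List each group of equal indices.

ECB encrypts each block independently with the same key, so equal ciphertext blocks imply equal plaintext blocks.
C[1] = C[4] = C[6] = 0b00101100, so P[1] = P[4] = P[6].
C[2] = C[3] = C[5] = 0b00111101, so P[2] = P[3] = P[5].

P[1] = P[4] = P[6]; P[2] = P[3] = P[5]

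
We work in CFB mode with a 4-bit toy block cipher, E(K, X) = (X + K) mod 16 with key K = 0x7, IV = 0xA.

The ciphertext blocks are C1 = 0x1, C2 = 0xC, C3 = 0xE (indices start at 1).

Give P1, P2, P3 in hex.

CFB decryption: P_i = C_i ⊕ E(K, C_{i−1}), with C_{0} = IV.
P1: E(K, 0xA) = 0x1; 0x1 ⊕ 0x1 = 0x0.
P2: E(K, 0x1) = 0x8; 0xC ⊕ 0x8 = 0x4.
P3: E(K, 0xC) = 0x3; 0xE ⊕ 0x3 = 0xD.

P1 = 0x0, P2 = 0x4, P3 = 0xD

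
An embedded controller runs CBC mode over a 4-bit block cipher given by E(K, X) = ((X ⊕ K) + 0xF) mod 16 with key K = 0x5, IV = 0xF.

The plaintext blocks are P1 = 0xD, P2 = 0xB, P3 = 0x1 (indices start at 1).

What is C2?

CBC encryption: C_i = E(K, P_i ⊕ C_{i−1}), with C_{0} = IV.
C1: P1 ⊕ 0xF = 0x2; E(K, 0x2) = 0x6.
C2: P2 ⊕ 0x6 = 0xD; E(K, 0xD) = 0x7.

C2 = 0x7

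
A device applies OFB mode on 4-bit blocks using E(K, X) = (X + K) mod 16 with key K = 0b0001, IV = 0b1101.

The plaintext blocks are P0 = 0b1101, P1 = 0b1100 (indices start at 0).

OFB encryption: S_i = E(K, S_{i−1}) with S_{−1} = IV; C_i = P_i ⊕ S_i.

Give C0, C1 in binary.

C0: S = E(K, 0b1101) = 0b1110; 0b1101 ⊕ 0b1110 = 0b0011.
C1: S = E(K, 0b1110) = 0b1111; 0b1100 ⊕ 0b1111 = 0b0011.

C0 = 0b0011, C1 = 0b0011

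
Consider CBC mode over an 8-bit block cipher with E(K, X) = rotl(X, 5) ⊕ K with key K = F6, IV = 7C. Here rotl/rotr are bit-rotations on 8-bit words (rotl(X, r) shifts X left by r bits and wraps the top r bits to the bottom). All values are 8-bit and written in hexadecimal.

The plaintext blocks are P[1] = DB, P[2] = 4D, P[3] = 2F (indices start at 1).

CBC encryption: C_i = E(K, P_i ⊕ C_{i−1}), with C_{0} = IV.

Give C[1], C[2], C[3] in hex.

C[1]: P[1] ⊕ 7C = A7; E(K, A7) = 02.
C[2]: P[2] ⊕ 02 = 4F; E(K, 4F) = 1F.
C[3]: P[3] ⊕ 1F = 30; E(K, 30) = F0.

C[1] = 02, C[2] = 1F, C[3] = F0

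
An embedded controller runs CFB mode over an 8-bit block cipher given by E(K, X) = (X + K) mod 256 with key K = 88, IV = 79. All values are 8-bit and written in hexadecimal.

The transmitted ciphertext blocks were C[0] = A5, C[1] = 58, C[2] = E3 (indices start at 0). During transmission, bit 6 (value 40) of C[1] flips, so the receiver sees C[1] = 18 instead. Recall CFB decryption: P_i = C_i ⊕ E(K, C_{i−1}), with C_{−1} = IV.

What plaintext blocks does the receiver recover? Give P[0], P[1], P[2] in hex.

P[0] = A4, P[1] = 35, P[2] = 43

Only C[1] changed, to 18. In CFB, a change in C_i flips the same bit in P_i and garbles P_{i+1}. Decrypting the received ciphertext:
P[0]: E(K, 79) = 01; A5 ⊕ 01 = A4.
P[1]: E(K, A5) = 2D; 18 ⊕ 2D = 35.
P[2]: E(K, 18) = A0; E3 ⊕ A0 = 43.
Blocks that differ from the original plaintext: P[1], P[2].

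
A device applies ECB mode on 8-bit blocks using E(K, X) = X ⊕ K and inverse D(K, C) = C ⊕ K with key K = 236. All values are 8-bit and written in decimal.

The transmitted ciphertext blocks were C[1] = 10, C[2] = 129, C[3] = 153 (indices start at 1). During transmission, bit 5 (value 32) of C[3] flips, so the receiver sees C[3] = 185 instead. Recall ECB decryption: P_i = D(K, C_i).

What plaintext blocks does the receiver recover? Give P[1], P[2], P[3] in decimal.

Only C[3] changed, to 185. In ECB, a change in C_i affects only P_i. Decrypting the received ciphertext:
P[1]: D(K, 10) = 230.
P[2]: D(K, 129) = 109.
P[3]: D(K, 185) = 85.
Blocks that differ from the original plaintext: P[3].

P[1] = 230, P[2] = 109, P[3] = 85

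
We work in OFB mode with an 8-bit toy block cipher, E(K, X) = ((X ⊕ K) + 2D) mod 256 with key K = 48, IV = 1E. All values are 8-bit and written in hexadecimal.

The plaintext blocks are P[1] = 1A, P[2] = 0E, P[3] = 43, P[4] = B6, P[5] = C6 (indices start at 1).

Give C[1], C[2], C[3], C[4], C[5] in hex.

C[1] = 99, C[2] = F6, C[3] = 9E, C[4] = 74, C[5] = 71

OFB encryption: S_i = E(K, S_{i−1}) with S_{0} = IV; C_i = P_i ⊕ S_i.
C[1]: S = E(K, 1E) = 83; 1A ⊕ 83 = 99.
C[2]: S = E(K, 83) = F8; 0E ⊕ F8 = F6.
C[3]: S = E(K, F8) = DD; 43 ⊕ DD = 9E.
C[4]: S = E(K, DD) = C2; B6 ⊕ C2 = 74.
C[5]: S = E(K, C2) = B7; C6 ⊕ B7 = 71.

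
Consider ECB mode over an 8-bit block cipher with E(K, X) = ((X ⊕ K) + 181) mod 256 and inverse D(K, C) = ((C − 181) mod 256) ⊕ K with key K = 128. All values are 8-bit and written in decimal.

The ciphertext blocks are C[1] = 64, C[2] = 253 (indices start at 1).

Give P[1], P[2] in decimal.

ECB decryption: P_i = D(K, C_i).
P[1]: D(K, 64) = 11.
P[2]: D(K, 253) = 200.

P[1] = 11, P[2] = 200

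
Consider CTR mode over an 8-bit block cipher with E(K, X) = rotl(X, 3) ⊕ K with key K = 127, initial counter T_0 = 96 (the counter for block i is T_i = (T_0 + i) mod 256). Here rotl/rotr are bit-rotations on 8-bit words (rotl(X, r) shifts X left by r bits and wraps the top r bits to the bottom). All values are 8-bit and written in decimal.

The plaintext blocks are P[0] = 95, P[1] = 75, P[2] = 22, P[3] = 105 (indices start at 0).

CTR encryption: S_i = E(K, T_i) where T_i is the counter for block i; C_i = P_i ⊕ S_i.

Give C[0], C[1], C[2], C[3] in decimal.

C[0]: T = 96, S = E(K, T) = 124; 95 ⊕ 124 = 35.
C[1]: T = 97, S = E(K, T) = 116; 75 ⊕ 116 = 63.
C[2]: T = 98, S = E(K, T) = 108; 22 ⊕ 108 = 122.
C[3]: T = 99, S = E(K, T) = 100; 105 ⊕ 100 = 13.

C[0] = 35, C[1] = 63, C[2] = 122, C[3] = 13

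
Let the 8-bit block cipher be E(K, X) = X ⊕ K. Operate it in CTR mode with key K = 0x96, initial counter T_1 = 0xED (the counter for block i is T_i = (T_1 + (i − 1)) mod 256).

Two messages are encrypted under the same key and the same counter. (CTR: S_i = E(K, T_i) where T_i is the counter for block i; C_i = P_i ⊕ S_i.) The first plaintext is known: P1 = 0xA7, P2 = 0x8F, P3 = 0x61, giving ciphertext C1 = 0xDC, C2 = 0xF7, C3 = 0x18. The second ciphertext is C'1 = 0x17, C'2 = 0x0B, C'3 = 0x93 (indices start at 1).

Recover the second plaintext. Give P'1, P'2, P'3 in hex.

In CTR with a reused counter, both messages share the same keystream S_i, so C_i ⊕ C'_i = P_i ⊕ P'_i and thus P'_i = P_i ⊕ C_i ⊕ C'_i.
P'1: 0xA7 ⊕ 0xDC ⊕ 0x17 = 0x6C.
P'2: 0x8F ⊕ 0xF7 ⊕ 0x0B = 0x73.
P'3: 0x61 ⊕ 0x18 ⊕ 0x93 = 0xEA.

P'1 = 0x6C, P'2 = 0x73, P'3 = 0xEA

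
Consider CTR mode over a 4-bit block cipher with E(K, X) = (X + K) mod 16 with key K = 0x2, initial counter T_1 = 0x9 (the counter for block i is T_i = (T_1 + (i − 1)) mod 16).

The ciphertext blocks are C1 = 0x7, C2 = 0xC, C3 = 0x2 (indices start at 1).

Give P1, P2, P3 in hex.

P1 = 0xC, P2 = 0x0, P3 = 0xF

CTR decryption: S_i = E(K, T_i) where T_i is the counter for block i; P_i = C_i ⊕ S_i.
P1: T = 0x9, S = E(K, T) = 0xB; 0x7 ⊕ 0xB = 0xC.
P2: T = 0xA, S = E(K, T) = 0xC; 0xC ⊕ 0xC = 0x0.
P3: T = 0xB, S = E(K, T) = 0xD; 0x2 ⊕ 0xD = 0xF.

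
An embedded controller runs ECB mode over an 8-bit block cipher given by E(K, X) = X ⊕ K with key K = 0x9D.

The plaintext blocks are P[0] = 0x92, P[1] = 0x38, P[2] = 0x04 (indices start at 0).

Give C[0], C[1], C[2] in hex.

C[0] = 0x0F, C[1] = 0xA5, C[2] = 0x99

ECB encryption: C_i = E(K, P_i).
C[0]: E(K, 0x92) = 0x0F.
C[1]: E(K, 0x38) = 0xA5.
C[2]: E(K, 0x04) = 0x99.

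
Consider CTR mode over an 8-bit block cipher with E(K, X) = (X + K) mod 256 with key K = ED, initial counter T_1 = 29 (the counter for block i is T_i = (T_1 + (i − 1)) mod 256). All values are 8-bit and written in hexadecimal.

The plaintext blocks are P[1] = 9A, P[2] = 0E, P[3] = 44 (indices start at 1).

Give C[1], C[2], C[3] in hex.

CTR encryption: S_i = E(K, T_i) where T_i is the counter for block i; C_i = P_i ⊕ S_i.
C[1]: T = 29, S = E(K, T) = 16; 9A ⊕ 16 = 8C.
C[2]: T = 2A, S = E(K, T) = 17; 0E ⊕ 17 = 19.
C[3]: T = 2B, S = E(K, T) = 18; 44 ⊕ 18 = 5C.

C[1] = 8C, C[2] = 19, C[3] = 5C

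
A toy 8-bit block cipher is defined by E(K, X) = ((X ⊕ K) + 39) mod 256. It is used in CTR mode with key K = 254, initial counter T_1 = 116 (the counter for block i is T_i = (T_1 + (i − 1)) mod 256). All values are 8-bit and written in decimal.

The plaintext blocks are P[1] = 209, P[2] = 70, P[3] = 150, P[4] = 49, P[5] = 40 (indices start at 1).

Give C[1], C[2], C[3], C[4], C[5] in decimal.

CTR encryption: S_i = E(K, T_i) where T_i is the counter for block i; C_i = P_i ⊕ S_i.
C[1]: T = 116, S = E(K, T) = 177; 209 ⊕ 177 = 96.
C[2]: T = 117, S = E(K, T) = 178; 70 ⊕ 178 = 244.
C[3]: T = 118, S = E(K, T) = 175; 150 ⊕ 175 = 57.
C[4]: T = 119, S = E(K, T) = 176; 49 ⊕ 176 = 129.
C[5]: T = 120, S = E(K, T) = 173; 40 ⊕ 173 = 133.

C[1] = 96, C[2] = 244, C[3] = 57, C[4] = 129, C[5] = 133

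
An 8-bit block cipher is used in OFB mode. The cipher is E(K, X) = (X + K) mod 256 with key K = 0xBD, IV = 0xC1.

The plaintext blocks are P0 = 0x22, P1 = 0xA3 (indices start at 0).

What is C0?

OFB encryption: S_i = E(K, S_{i−1}) with S_{−1} = IV; C_i = P_i ⊕ S_i.
C0: S = E(K, 0xC1) = 0x7E; 0x22 ⊕ 0x7E = 0x5C.

C0 = 0x5C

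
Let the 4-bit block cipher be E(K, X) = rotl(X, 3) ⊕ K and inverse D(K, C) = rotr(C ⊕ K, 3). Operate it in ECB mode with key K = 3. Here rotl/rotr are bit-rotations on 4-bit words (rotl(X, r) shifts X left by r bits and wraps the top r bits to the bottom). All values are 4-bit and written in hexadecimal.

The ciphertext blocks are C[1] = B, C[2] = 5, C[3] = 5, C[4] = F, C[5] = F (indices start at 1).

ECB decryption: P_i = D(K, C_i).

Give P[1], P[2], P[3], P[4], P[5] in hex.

P[1]: D(K, B) = 1.
P[2]: D(K, 5) = C.
P[3]: D(K, 5) = C.
P[4]: D(K, F) = 9.
P[5]: D(K, F) = 9.

P[1] = 1, P[2] = C, P[3] = C, P[4] = 9, P[5] = 9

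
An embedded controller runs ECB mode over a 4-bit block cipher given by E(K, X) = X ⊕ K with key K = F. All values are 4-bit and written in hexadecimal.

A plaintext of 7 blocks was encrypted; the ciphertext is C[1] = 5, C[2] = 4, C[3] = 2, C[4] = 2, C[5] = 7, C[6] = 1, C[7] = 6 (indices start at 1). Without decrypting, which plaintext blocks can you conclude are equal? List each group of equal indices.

P[3] = P[4]

ECB encrypts each block independently with the same key, so equal ciphertext blocks imply equal plaintext blocks.
C[3] = C[4] = 2, so P[3] = P[4].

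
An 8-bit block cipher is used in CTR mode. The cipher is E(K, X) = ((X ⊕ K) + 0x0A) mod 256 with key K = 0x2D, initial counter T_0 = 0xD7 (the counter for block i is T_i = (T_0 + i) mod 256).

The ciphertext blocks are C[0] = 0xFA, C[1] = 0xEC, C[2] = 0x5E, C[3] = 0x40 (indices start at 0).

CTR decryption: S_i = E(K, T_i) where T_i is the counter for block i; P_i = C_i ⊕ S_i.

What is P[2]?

P[2] = 0xA0

P[2]: T = 0xD9, S = E(K, T) = 0xFE; 0x5E ⊕ 0xFE = 0xA0.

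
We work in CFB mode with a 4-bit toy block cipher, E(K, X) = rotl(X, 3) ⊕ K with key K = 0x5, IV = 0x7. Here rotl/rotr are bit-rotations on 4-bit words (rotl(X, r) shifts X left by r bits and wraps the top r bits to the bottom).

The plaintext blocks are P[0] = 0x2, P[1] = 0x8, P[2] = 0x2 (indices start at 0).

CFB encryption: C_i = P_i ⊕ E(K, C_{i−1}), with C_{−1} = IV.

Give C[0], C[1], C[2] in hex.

C[0]: E(K, 0x7) = 0xE; 0x2 ⊕ 0xE = 0xC.
C[1]: E(K, 0xC) = 0x3; 0x8 ⊕ 0x3 = 0xB.
C[2]: E(K, 0xB) = 0x8; 0x2 ⊕ 0x8 = 0xA.

C[0] = 0xC, C[1] = 0xB, C[2] = 0xA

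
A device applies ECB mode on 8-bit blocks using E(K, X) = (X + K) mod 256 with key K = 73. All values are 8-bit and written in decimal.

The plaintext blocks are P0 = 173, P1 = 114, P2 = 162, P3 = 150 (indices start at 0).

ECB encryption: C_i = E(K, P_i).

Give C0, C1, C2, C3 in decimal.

C0 = 246, C1 = 187, C2 = 235, C3 = 223

C0: E(K, 173) = 246.
C1: E(K, 114) = 187.
C2: E(K, 162) = 235.
C3: E(K, 150) = 223.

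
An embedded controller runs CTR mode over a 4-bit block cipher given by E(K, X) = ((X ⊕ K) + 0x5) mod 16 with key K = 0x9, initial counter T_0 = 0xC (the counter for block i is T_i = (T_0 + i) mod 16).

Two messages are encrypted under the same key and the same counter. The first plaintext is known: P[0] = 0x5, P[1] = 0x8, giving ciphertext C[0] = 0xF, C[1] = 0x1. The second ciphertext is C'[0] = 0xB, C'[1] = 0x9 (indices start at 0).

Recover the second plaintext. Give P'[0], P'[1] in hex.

In CTR with a reused counter, both messages share the same keystream S_i, so C_i ⊕ C'_i = P_i ⊕ P'_i and thus P'_i = P_i ⊕ C_i ⊕ C'_i.
P'[0]: 0x5 ⊕ 0xF ⊕ 0xB = 0x1.
P'[1]: 0x8 ⊕ 0x1 ⊕ 0x9 = 0x0.

P'[0] = 0x1, P'[1] = 0x0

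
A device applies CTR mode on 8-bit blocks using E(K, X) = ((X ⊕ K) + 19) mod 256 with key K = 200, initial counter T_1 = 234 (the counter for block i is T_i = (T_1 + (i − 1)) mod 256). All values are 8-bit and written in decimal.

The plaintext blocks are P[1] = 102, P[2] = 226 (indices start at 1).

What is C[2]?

CTR encryption: S_i = E(K, T_i) where T_i is the counter for block i; C_i = P_i ⊕ S_i.
C[1]: T = 234, S = E(K, T) = 53; 102 ⊕ 53 = 83.
C[2]: T = 235, S = E(K, T) = 54; 226 ⊕ 54 = 212.

C[2] = 212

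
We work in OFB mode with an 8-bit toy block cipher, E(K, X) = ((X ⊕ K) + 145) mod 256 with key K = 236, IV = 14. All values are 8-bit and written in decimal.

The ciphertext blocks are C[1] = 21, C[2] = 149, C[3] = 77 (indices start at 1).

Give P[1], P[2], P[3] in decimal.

P[1] = 102, P[2] = 165, P[3] = 32

OFB decryption: S_i = E(K, S_{i−1}) with S_{0} = IV; P_i = C_i ⊕ S_i.
P[1]: S = E(K, 14) = 115; 21 ⊕ 115 = 102.
P[2]: S = E(K, 115) = 48; 149 ⊕ 48 = 165.
P[3]: S = E(K, 48) = 109; 77 ⊕ 109 = 32.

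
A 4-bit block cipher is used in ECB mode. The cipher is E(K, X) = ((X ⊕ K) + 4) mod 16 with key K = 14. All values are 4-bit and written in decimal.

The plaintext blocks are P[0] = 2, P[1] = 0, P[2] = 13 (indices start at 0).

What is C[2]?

C[2] = 7

ECB encryption: C_i = E(K, P_i).
C[2]: E(K, 13) = 7.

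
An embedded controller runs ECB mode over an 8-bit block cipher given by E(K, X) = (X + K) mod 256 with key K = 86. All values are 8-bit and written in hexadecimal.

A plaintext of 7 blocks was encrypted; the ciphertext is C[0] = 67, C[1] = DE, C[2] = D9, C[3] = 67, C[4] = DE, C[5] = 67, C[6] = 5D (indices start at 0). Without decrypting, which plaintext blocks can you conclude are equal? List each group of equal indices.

ECB encrypts each block independently with the same key, so equal ciphertext blocks imply equal plaintext blocks.
C[0] = C[3] = C[5] = 67, so P[0] = P[3] = P[5].
C[1] = C[4] = DE, so P[1] = P[4].

P[0] = P[3] = P[5]; P[1] = P[4]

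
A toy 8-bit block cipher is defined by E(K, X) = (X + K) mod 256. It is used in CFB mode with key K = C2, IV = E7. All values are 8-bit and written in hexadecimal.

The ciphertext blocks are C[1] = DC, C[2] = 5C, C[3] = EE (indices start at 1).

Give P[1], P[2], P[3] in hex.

P[1] = 75, P[2] = C2, P[3] = F0

CFB decryption: P_i = C_i ⊕ E(K, C_{i−1}), with C_{0} = IV.
P[1]: E(K, E7) = A9; DC ⊕ A9 = 75.
P[2]: E(K, DC) = 9E; 5C ⊕ 9E = C2.
P[3]: E(K, 5C) = 1E; EE ⊕ 1E = F0.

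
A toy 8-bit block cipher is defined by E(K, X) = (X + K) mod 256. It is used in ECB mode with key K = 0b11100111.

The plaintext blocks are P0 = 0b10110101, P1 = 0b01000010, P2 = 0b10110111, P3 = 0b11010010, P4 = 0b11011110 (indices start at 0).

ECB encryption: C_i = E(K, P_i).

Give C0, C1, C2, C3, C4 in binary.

C0 = 0b10011100, C1 = 0b00101001, C2 = 0b10011110, C3 = 0b10111001, C4 = 0b11000101

C0: E(K, 0b10110101) = 0b10011100.
C1: E(K, 0b01000010) = 0b00101001.
C2: E(K, 0b10110111) = 0b10011110.
C3: E(K, 0b11010010) = 0b10111001.
C4: E(K, 0b11011110) = 0b11000101.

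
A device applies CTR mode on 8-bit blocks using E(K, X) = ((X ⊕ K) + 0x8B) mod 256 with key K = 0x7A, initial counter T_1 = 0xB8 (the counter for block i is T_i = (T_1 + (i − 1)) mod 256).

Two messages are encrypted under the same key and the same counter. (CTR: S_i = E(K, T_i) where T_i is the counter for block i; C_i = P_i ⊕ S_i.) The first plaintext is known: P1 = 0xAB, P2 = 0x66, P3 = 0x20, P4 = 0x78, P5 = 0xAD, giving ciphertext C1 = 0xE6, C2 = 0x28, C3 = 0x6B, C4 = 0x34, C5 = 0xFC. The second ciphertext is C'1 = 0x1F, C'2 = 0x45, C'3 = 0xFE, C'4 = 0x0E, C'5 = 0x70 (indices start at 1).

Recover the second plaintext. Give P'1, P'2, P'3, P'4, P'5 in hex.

In CTR with a reused counter, both messages share the same keystream S_i, so C_i ⊕ C'_i = P_i ⊕ P'_i and thus P'_i = P_i ⊕ C_i ⊕ C'_i.
P'1: 0xAB ⊕ 0xE6 ⊕ 0x1F = 0x52.
P'2: 0x66 ⊕ 0x28 ⊕ 0x45 = 0x0B.
P'3: 0x20 ⊕ 0x6B ⊕ 0xFE = 0xB5.
P'4: 0x78 ⊕ 0x34 ⊕ 0x0E = 0x42.
P'5: 0xAD ⊕ 0xFC ⊕ 0x70 = 0x21.

P'1 = 0x52, P'2 = 0x0B, P'3 = 0xB5, P'4 = 0x42, P'5 = 0x21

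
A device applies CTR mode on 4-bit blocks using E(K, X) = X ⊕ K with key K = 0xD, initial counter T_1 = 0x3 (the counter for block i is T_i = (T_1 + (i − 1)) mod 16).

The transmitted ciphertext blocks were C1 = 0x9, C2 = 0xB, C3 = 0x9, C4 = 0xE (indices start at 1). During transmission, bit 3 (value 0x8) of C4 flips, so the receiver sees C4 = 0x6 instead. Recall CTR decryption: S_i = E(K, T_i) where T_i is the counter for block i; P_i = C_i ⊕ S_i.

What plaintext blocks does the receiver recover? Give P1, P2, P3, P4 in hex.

P1 = 0x7, P2 = 0x2, P3 = 0x1, P4 = 0xD

Only C4 changed, to 0x6. In CTR, a change in C_i flips the same bit in P_i only; the keystream is unaffected. Decrypting the received ciphertext:
P1: T = 0x3, S = E(K, T) = 0xE; 0x9 ⊕ 0xE = 0x7.
P2: T = 0x4, S = E(K, T) = 0x9; 0xB ⊕ 0x9 = 0x2.
P3: T = 0x5, S = E(K, T) = 0x8; 0x9 ⊕ 0x8 = 0x1.
P4: T = 0x6, S = E(K, T) = 0xB; 0x6 ⊕ 0xB = 0xD.
Blocks that differ from the original plaintext: P4.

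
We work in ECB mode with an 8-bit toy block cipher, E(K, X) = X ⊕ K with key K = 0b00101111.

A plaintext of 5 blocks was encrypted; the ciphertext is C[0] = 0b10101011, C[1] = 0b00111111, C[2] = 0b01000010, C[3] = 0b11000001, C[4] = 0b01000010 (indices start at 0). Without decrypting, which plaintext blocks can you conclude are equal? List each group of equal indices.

ECB encrypts each block independently with the same key, so equal ciphertext blocks imply equal plaintext blocks.
C[2] = C[4] = 0b01000010, so P[2] = P[4].

P[2] = P[4]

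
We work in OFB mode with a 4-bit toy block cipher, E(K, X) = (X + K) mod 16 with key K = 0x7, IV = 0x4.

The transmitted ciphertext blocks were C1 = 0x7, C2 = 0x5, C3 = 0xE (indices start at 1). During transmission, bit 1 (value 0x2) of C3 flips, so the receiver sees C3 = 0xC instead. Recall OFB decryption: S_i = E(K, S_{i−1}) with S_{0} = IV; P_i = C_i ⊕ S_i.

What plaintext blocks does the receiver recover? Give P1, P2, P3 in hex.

Only C3 changed, to 0xC. In OFB, a change in C_i flips the same bit in P_i only; the keystream is unaffected. Decrypting the received ciphertext:
P1: S = E(K, 0x4) = 0xB; 0x7 ⊕ 0xB = 0xC.
P2: S = E(K, 0xB) = 0x2; 0x5 ⊕ 0x2 = 0x7.
P3: S = E(K, 0x2) = 0x9; 0xC ⊕ 0x9 = 0x5.
Blocks that differ from the original plaintext: P3.

P1 = 0xC, P2 = 0x7, P3 = 0x5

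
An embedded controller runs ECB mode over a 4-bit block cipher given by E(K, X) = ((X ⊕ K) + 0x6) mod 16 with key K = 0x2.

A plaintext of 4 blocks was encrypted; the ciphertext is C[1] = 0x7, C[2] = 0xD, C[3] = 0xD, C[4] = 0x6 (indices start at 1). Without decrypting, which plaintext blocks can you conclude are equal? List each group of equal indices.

ECB encrypts each block independently with the same key, so equal ciphertext blocks imply equal plaintext blocks.
C[2] = C[3] = 0xD, so P[2] = P[3].

P[2] = P[3]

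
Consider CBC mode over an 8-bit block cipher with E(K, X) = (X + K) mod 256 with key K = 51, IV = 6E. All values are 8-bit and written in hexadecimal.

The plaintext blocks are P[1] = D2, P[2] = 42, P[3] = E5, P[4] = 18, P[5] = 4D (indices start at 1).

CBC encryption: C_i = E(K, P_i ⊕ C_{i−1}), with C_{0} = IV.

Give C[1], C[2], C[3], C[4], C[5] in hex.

C[1]: P[1] ⊕ 6E = BC; E(K, BC) = 0D.
C[2]: P[2] ⊕ 0D = 4F; E(K, 4F) = A0.
C[3]: P[3] ⊕ A0 = 45; E(K, 45) = 96.
C[4]: P[4] ⊕ 96 = 8E; E(K, 8E) = DF.
C[5]: P[5] ⊕ DF = 92; E(K, 92) = E3.

C[1] = 0D, C[2] = A0, C[3] = 96, C[4] = DF, C[5] = E3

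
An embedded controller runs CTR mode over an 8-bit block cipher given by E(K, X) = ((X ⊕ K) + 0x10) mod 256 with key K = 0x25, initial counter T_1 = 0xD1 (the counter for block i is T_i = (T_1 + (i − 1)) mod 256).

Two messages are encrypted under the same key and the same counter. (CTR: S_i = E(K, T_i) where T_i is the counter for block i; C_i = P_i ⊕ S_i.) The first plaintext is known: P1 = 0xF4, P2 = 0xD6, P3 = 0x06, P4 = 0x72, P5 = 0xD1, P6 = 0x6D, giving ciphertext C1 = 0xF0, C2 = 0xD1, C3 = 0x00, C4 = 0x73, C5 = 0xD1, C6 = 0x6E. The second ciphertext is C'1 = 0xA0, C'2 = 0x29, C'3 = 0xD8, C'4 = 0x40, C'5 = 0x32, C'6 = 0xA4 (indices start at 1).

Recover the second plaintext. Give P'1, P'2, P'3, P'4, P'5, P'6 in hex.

P'1 = 0xA4, P'2 = 0x2E, P'3 = 0xDE, P'4 = 0x41, P'5 = 0x32, P'6 = 0xA7

In CTR with a reused counter, both messages share the same keystream S_i, so C_i ⊕ C'_i = P_i ⊕ P'_i and thus P'_i = P_i ⊕ C_i ⊕ C'_i.
P'1: 0xF4 ⊕ 0xF0 ⊕ 0xA0 = 0xA4.
P'2: 0xD6 ⊕ 0xD1 ⊕ 0x29 = 0x2E.
P'3: 0x06 ⊕ 0x00 ⊕ 0xD8 = 0xDE.
P'4: 0x72 ⊕ 0x73 ⊕ 0x40 = 0x41.
P'5: 0xD1 ⊕ 0xD1 ⊕ 0x32 = 0x32.
P'6: 0x6D ⊕ 0x6E ⊕ 0xA4 = 0xA7.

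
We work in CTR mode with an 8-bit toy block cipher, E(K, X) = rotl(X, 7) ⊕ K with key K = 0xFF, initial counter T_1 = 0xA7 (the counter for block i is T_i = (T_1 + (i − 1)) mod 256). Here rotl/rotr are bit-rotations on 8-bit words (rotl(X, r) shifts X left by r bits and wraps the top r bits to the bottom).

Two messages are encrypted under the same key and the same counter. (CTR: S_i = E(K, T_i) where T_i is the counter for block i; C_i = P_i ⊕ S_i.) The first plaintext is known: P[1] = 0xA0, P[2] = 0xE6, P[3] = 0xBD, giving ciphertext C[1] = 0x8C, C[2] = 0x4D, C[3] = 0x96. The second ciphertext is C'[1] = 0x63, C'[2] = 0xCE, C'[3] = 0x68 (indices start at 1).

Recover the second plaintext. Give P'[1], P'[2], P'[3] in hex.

P'[1] = 0x4F, P'[2] = 0x65, P'[3] = 0x43

In CTR with a reused counter, both messages share the same keystream S_i, so C_i ⊕ C'_i = P_i ⊕ P'_i and thus P'_i = P_i ⊕ C_i ⊕ C'_i.
P'[1]: 0xA0 ⊕ 0x8C ⊕ 0x63 = 0x4F.
P'[2]: 0xE6 ⊕ 0x4D ⊕ 0xCE = 0x65.
P'[3]: 0xBD ⊕ 0x96 ⊕ 0x68 = 0x43.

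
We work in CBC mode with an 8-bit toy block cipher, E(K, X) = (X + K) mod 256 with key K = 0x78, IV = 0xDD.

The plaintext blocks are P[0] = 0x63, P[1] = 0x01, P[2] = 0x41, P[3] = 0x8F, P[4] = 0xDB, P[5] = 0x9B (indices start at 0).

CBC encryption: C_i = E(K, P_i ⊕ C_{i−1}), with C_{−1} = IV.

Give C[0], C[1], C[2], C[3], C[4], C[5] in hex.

C[0]: P[0] ⊕ 0xDD = 0xBE; E(K, 0xBE) = 0x36.
C[1]: P[1] ⊕ 0x36 = 0x37; E(K, 0x37) = 0xAF.
C[2]: P[2] ⊕ 0xAF = 0xEE; E(K, 0xEE) = 0x66.
C[3]: P[3] ⊕ 0x66 = 0xE9; E(K, 0xE9) = 0x61.
C[4]: P[4] ⊕ 0x61 = 0xBA; E(K, 0xBA) = 0x32.
C[5]: P[5] ⊕ 0x32 = 0xA9; E(K, 0xA9) = 0x21.

C[0] = 0x36, C[1] = 0xAF, C[2] = 0x66, C[3] = 0x61, C[4] = 0x32, C[5] = 0x21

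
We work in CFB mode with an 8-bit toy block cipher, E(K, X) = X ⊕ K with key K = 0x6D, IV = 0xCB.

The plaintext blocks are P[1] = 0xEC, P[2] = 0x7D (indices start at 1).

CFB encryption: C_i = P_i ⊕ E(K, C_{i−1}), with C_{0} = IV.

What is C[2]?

C[1]: E(K, 0xCB) = 0xA6; 0xEC ⊕ 0xA6 = 0x4A.
C[2]: E(K, 0x4A) = 0x27; 0x7D ⊕ 0x27 = 0x5A.

C[2] = 0x5A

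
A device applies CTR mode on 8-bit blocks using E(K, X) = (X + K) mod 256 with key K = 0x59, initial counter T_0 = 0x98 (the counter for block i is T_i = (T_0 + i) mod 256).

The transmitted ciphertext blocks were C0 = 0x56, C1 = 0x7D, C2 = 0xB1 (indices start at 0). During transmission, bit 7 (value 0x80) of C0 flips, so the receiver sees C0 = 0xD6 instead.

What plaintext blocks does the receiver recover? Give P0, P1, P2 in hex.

CTR decryption: S_i = E(K, T_i) where T_i is the counter for block i; P_i = C_i ⊕ S_i.
Only C0 changed, to 0xD6. In CTR, a change in C_i flips the same bit in P_i only; the keystream is unaffected. Decrypting the received ciphertext:
P0: T = 0x98, S = E(K, T) = 0xF1; 0xD6 ⊕ 0xF1 = 0x27.
P1: T = 0x99, S = E(K, T) = 0xF2; 0x7D ⊕ 0xF2 = 0x8F.
P2: T = 0x9A, S = E(K, T) = 0xF3; 0xB1 ⊕ 0xF3 = 0x42.
Blocks that differ from the original plaintext: P0.

P0 = 0x27, P1 = 0x8F, P2 = 0x42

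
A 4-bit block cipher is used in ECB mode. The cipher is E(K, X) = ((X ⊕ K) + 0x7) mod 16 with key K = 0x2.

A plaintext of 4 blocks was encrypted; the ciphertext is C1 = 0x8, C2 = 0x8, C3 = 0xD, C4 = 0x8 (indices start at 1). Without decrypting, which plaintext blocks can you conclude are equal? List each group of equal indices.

ECB encrypts each block independently with the same key, so equal ciphertext blocks imply equal plaintext blocks.
C1 = C2 = C4 = 0x8, so P1 = P2 = P4.

P1 = P2 = P4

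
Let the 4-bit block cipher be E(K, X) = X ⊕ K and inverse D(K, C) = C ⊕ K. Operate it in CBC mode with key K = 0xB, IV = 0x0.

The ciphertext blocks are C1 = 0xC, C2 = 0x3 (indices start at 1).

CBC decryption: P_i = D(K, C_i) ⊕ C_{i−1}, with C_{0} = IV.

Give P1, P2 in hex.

P1 = 0x7, P2 = 0x4

P1: D(K, 0xC) = 0x7; 0x7 ⊕ 0x0 = 0x7.
P2: D(K, 0x3) = 0x8; 0x8 ⊕ 0xC = 0x4.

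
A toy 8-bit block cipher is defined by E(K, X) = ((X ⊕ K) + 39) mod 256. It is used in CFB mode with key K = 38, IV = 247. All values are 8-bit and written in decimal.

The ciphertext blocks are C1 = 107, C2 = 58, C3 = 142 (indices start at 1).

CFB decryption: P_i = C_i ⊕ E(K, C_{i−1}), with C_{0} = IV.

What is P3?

P3: E(K, 58) = 67; 142 ⊕ 67 = 205.

P3 = 205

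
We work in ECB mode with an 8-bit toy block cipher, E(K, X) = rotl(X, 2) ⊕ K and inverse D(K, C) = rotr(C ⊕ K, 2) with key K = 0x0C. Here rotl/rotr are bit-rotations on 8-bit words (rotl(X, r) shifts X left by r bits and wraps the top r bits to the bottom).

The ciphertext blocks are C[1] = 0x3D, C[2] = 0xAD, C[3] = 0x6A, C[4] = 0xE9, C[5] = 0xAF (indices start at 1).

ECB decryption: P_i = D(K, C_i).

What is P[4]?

P[4] = 0x79

P[4]: D(K, 0xE9) = 0x79.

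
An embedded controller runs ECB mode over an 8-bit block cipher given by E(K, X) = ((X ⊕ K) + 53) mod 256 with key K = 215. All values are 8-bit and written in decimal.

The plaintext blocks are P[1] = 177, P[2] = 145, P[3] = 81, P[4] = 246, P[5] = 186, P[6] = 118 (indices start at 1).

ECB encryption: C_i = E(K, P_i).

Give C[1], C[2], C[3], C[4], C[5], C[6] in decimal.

C[1] = 155, C[2] = 123, C[3] = 187, C[4] = 86, C[5] = 162, C[6] = 214

C[1]: E(K, 177) = 155.
C[2]: E(K, 145) = 123.
C[3]: E(K, 81) = 187.
C[4]: E(K, 246) = 86.
C[5]: E(K, 186) = 162.
C[6]: E(K, 118) = 214.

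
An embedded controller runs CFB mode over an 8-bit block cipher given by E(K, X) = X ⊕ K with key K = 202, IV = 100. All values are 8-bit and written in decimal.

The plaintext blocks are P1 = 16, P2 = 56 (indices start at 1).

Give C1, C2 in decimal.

CFB encryption: C_i = P_i ⊕ E(K, C_{i−1}), with C_{0} = IV.
C1: E(K, 100) = 174; 16 ⊕ 174 = 190.
C2: E(K, 190) = 116; 56 ⊕ 116 = 76.

C1 = 190, C2 = 76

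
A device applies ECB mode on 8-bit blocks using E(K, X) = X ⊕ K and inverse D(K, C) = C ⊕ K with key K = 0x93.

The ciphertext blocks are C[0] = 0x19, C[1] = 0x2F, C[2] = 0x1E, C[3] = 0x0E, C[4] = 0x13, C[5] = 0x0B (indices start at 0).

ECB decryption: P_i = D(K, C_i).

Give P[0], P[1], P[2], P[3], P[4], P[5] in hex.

P[0] = 0x8A, P[1] = 0xBC, P[2] = 0x8D, P[3] = 0x9D, P[4] = 0x80, P[5] = 0x98

P[0]: D(K, 0x19) = 0x8A.
P[1]: D(K, 0x2F) = 0xBC.
P[2]: D(K, 0x1E) = 0x8D.
P[3]: D(K, 0x0E) = 0x9D.
P[4]: D(K, 0x13) = 0x80.
P[5]: D(K, 0x0B) = 0x98.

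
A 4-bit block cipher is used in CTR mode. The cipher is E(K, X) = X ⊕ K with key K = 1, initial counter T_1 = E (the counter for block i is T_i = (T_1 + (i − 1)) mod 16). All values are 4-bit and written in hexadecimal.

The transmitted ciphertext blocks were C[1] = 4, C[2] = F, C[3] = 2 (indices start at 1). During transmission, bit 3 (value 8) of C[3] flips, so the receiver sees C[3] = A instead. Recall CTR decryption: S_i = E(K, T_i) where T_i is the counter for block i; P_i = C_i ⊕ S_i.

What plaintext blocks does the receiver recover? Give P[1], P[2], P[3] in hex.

P[1] = B, P[2] = 1, P[3] = B

Only C[3] changed, to A. In CTR, a change in C_i flips the same bit in P_i only; the keystream is unaffected. Decrypting the received ciphertext:
P[1]: T = E, S = E(K, T) = F; 4 ⊕ F = B.
P[2]: T = F, S = E(K, T) = E; F ⊕ E = 1.
P[3]: T = 0, S = E(K, T) = 1; A ⊕ 1 = B.
Blocks that differ from the original plaintext: P[3].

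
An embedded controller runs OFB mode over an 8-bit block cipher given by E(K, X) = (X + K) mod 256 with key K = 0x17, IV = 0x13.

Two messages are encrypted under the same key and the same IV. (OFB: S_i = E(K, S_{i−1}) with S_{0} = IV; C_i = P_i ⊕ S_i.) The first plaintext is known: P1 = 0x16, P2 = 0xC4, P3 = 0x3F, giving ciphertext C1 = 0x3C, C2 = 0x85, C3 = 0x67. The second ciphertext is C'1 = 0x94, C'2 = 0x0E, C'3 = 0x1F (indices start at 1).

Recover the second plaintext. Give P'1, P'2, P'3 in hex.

In OFB with a reused IV, both messages share the same keystream S_i, so C_i ⊕ C'_i = P_i ⊕ P'_i and thus P'_i = P_i ⊕ C_i ⊕ C'_i.
P'1: 0x16 ⊕ 0x3C ⊕ 0x94 = 0xBE.
P'2: 0xC4 ⊕ 0x85 ⊕ 0x0E = 0x4F.
P'3: 0x3F ⊕ 0x67 ⊕ 0x1F = 0x47.

P'1 = 0xBE, P'2 = 0x4F, P'3 = 0x47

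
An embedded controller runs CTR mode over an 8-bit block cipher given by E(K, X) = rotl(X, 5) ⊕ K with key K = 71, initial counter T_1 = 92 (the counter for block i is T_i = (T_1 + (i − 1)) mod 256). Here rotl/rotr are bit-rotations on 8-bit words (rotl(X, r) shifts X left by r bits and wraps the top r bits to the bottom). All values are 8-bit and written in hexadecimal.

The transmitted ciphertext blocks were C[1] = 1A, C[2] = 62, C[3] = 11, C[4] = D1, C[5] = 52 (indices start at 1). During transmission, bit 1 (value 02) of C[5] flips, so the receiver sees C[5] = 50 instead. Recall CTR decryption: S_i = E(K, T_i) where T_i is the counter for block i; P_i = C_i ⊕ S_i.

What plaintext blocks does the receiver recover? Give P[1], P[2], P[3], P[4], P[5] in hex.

P[1] = 39, P[2] = 61, P[3] = F2, P[4] = 12, P[5] = F3

Only C[5] changed, to 50. In CTR, a change in C_i flips the same bit in P_i only; the keystream is unaffected. Decrypting the received ciphertext:
P[1]: T = 92, S = E(K, T) = 23; 1A ⊕ 23 = 39.
P[2]: T = 93, S = E(K, T) = 03; 62 ⊕ 03 = 61.
P[3]: T = 94, S = E(K, T) = E3; 11 ⊕ E3 = F2.
P[4]: T = 95, S = E(K, T) = C3; D1 ⊕ C3 = 12.
P[5]: T = 96, S = E(K, T) = A3; 50 ⊕ A3 = F3.
Blocks that differ from the original plaintext: P[5].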